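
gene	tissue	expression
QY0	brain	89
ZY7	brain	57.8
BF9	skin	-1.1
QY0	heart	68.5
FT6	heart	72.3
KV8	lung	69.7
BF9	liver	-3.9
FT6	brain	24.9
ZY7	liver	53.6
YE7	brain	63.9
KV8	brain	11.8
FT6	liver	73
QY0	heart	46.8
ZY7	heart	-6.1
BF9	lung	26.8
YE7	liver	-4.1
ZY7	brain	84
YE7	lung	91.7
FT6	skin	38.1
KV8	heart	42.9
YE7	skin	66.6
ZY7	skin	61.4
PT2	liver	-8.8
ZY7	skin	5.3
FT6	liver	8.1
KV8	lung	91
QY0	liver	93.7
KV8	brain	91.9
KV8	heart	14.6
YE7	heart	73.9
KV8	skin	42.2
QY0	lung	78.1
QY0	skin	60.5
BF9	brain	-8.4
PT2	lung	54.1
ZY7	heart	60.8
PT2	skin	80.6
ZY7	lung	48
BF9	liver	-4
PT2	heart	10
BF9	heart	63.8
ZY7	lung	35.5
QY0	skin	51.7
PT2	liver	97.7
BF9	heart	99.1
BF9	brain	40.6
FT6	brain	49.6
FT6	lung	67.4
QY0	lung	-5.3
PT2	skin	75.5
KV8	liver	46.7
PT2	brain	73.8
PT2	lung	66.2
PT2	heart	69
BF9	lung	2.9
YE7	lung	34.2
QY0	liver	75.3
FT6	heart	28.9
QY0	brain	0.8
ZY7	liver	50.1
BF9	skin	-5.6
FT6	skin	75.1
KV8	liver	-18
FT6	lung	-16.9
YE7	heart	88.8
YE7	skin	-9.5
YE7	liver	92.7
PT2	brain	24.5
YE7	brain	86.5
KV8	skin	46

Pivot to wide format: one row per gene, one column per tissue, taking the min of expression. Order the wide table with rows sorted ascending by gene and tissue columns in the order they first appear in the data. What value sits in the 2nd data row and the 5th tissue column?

8.1

With rows sorted ascending by gene, row 2 is gene=FT6. tissue columns in first-appearance order: brain, skin, heart, lung, liver; column 5 is liver.
Long rows with gene=FT6, tissue=liver: min(73, 8.1) = 8.1.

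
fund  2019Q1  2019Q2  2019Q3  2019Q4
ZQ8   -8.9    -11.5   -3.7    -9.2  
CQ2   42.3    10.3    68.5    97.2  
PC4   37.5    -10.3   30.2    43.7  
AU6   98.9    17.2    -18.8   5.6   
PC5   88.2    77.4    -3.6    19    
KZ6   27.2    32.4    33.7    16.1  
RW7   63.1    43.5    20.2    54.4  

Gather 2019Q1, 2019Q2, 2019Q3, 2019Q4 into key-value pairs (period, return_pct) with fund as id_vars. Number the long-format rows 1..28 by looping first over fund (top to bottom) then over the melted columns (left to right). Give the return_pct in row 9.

28 rows total (7 × 4). Row 9: index ⌊(9-1)/4⌋ = 2 into fund → PC4; (9-1) mod 4 = 0 into the melted columns → 2019Q1.
So row 9 is (PC4, 2019Q1, 37.5); return_pct = 37.5.

37.5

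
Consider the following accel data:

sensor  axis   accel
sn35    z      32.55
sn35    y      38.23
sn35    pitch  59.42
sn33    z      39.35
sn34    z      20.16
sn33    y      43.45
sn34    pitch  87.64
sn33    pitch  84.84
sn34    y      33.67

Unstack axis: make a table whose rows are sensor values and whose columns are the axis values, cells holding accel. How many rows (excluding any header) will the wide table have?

3 distinct sensor values → 3 rows.

3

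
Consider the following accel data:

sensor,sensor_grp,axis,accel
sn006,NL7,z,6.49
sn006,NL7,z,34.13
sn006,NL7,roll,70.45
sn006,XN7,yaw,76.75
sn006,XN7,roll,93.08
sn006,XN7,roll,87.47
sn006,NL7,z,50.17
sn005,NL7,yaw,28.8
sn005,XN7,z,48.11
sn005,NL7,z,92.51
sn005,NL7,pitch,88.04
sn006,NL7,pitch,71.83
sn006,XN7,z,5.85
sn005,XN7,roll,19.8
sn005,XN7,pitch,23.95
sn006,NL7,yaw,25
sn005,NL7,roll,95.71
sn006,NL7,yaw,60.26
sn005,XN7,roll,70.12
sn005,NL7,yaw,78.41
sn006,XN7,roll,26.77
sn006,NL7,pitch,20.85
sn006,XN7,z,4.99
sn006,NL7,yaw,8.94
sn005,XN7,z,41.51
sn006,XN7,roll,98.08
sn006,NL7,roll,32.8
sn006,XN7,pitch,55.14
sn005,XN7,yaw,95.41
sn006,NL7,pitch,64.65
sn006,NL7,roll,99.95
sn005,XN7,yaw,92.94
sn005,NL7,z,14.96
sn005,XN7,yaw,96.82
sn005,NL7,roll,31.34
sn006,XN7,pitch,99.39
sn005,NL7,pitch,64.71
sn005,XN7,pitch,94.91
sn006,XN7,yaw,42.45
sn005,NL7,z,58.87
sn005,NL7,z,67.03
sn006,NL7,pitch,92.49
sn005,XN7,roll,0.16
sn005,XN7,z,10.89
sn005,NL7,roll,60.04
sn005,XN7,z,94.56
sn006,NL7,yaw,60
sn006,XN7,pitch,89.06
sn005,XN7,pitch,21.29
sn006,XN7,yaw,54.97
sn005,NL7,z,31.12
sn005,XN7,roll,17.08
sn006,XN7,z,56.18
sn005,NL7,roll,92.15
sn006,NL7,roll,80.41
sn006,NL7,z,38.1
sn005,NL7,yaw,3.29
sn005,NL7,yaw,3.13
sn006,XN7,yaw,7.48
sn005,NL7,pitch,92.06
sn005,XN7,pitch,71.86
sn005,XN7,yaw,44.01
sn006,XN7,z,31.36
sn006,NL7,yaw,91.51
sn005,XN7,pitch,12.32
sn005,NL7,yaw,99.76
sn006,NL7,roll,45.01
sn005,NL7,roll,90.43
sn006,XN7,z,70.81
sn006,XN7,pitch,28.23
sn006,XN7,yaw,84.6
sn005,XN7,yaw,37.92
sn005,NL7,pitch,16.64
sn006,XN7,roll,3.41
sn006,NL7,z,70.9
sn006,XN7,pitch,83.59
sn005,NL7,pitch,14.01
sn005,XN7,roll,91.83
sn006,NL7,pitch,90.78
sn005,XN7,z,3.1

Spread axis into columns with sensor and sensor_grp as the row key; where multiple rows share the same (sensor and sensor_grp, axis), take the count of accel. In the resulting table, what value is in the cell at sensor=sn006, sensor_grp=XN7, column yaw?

Rows with sensor=sn006, sensor_grp=XN7 and axis=yaw: accel values are 76.75, 42.45, 54.97, 7.48, 84.6.
5 rows match — count = 5.

5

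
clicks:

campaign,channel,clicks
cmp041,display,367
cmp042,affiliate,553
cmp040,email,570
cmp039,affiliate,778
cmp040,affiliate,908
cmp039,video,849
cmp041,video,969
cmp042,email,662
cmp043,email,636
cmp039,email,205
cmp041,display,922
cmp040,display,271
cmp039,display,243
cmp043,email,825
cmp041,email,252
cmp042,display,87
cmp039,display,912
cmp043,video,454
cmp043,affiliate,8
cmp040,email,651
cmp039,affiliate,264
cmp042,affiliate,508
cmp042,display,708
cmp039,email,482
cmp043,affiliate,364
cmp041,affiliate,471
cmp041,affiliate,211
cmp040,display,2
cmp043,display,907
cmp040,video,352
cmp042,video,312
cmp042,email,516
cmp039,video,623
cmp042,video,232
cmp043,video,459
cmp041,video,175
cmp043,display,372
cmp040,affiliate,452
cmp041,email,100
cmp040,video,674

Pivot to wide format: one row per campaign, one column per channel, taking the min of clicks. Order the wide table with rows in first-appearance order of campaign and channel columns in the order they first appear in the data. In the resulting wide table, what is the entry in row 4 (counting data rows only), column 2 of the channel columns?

With rows in first-appearance order of campaign, row 4 is campaign=cmp039. channel columns in first-appearance order: display, affiliate, email, video; column 2 is affiliate.
Long rows with campaign=cmp039, channel=affiliate: min(778, 264) = 264.

264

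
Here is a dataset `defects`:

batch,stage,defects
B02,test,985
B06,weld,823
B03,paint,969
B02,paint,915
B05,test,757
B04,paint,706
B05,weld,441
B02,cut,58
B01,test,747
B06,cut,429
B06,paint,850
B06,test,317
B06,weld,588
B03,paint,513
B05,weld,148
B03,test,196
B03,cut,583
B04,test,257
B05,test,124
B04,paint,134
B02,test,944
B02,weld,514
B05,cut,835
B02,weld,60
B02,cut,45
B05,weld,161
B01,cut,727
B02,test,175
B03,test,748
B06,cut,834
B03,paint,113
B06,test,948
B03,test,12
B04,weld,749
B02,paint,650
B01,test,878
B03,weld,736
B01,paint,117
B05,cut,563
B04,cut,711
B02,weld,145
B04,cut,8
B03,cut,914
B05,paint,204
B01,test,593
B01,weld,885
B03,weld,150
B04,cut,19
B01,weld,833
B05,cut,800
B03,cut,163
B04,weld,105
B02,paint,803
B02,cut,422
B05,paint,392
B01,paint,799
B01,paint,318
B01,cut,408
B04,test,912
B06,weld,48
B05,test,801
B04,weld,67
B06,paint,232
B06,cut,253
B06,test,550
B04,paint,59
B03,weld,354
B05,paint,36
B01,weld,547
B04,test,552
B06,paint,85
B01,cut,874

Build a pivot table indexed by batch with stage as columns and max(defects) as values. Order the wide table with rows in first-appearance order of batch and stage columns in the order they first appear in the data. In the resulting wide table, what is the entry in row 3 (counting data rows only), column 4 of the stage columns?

914

With rows in first-appearance order of batch, row 3 is batch=B03. stage columns in first-appearance order: test, weld, paint, cut; column 4 is cut.
Long rows with batch=B03, stage=cut: max(583, 914, 163) = 914.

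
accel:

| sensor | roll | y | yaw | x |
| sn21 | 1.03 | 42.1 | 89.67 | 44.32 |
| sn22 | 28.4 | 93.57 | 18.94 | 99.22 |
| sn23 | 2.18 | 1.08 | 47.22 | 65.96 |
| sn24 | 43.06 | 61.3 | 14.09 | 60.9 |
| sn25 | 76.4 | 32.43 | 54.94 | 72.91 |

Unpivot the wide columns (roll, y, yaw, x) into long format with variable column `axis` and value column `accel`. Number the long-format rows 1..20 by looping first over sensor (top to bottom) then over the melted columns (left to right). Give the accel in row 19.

20 rows total (5 × 4). Row 19: index ⌊(19-1)/4⌋ = 4 into sensor → sn25; (19-1) mod 4 = 2 into the melted columns → yaw.
So row 19 is (sn25, yaw, 54.94); accel = 54.94.

54.94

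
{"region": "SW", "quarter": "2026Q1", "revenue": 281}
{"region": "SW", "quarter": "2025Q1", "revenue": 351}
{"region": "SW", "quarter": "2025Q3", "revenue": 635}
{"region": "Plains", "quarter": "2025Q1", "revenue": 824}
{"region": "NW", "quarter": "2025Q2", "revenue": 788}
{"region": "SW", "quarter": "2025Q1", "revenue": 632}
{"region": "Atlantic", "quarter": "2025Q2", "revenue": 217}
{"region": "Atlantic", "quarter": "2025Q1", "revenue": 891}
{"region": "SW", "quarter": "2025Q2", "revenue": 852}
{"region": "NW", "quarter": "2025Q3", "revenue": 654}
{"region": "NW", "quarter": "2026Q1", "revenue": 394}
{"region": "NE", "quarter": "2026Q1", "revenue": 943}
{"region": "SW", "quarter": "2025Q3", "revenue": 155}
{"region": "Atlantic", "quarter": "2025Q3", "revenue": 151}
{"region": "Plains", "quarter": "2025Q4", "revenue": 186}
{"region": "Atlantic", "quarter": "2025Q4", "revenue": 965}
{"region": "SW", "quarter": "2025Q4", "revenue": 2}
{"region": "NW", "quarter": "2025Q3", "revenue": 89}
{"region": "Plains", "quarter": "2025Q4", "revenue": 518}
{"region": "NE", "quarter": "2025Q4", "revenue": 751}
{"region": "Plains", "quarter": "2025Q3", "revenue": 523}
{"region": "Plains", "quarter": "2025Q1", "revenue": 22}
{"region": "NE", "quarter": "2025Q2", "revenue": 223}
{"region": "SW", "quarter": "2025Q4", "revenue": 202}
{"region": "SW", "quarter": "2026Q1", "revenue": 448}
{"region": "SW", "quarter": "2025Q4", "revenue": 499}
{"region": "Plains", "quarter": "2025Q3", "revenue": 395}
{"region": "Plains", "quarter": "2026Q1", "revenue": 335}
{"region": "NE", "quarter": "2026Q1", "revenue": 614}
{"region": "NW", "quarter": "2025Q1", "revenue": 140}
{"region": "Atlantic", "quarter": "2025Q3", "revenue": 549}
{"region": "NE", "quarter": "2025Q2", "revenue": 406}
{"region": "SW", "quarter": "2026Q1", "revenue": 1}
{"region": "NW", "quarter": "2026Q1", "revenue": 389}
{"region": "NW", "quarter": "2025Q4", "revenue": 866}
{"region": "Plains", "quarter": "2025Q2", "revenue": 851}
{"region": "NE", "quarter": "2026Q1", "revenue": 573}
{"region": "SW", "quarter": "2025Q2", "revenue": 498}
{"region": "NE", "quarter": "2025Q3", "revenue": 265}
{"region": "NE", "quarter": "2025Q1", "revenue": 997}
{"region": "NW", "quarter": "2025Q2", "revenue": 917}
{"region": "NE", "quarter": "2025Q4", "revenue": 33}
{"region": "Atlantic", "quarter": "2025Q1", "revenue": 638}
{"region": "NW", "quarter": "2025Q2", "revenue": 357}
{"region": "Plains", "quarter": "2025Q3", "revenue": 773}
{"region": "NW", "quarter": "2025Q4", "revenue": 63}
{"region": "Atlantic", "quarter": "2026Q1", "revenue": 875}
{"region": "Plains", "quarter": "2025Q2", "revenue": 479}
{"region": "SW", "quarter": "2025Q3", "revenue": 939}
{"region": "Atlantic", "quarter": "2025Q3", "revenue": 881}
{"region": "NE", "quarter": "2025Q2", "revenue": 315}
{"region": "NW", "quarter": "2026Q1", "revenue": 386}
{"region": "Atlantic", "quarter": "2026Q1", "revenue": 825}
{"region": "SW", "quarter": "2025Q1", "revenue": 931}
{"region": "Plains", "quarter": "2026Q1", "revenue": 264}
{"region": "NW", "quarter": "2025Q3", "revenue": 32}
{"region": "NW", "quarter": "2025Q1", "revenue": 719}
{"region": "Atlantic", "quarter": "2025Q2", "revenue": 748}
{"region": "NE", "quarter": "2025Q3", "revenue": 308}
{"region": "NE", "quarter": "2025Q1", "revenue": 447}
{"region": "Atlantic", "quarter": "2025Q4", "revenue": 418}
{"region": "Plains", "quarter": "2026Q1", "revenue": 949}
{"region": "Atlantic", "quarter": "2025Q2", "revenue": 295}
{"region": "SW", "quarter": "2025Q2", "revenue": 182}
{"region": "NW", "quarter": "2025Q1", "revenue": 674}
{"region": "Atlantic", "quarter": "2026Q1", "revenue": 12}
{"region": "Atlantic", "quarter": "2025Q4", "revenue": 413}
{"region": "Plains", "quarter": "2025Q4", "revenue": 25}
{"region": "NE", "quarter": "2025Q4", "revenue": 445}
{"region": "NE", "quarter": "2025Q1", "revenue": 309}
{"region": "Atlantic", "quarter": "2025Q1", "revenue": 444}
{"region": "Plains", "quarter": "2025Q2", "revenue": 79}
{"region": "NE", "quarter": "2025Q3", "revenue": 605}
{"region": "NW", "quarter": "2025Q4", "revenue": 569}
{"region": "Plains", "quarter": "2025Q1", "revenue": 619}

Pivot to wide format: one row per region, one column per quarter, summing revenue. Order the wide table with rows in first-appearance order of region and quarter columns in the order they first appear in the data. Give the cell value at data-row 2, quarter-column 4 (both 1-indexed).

1409

With rows in first-appearance order of region, row 2 is region=Plains. quarter columns in first-appearance order: 2026Q1, 2025Q1, 2025Q3, 2025Q2, 2025Q4; column 4 is 2025Q2.
Long rows with region=Plains, quarter=2025Q2: 851 + 479 + 79 = 1409.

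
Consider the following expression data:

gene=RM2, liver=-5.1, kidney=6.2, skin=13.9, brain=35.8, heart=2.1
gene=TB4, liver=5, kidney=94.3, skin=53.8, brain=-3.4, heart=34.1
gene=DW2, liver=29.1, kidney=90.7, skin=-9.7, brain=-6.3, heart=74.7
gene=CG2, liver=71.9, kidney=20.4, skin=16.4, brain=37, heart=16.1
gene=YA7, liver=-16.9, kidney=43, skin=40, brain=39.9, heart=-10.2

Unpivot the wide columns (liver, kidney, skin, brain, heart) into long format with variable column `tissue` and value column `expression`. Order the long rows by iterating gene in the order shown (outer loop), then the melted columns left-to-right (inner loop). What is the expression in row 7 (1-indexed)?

94.3

25 rows total (5 × 5). Row 7: index ⌊(7-1)/5⌋ = 1 into gene → TB4; (7-1) mod 5 = 1 into the melted columns → kidney.
So row 7 is (TB4, kidney, 94.3); expression = 94.3.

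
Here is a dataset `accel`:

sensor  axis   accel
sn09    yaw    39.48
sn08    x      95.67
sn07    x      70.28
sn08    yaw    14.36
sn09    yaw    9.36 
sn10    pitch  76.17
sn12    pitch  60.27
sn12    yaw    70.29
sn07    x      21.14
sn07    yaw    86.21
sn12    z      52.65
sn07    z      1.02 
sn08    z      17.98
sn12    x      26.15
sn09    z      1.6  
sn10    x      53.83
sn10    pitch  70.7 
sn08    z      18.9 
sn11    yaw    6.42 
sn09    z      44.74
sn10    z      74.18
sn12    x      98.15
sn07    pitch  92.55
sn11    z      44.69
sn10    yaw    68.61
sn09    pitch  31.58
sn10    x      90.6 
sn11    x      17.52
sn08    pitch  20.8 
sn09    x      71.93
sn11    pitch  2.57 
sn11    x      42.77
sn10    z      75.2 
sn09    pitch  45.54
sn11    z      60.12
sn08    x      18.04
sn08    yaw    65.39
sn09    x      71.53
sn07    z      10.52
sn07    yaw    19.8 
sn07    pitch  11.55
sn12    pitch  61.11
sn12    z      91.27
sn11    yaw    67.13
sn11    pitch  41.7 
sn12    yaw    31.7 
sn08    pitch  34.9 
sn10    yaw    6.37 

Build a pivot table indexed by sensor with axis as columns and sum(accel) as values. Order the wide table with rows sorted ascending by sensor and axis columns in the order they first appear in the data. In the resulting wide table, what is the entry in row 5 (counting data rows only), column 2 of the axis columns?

With rows sorted ascending by sensor, row 5 is sensor=sn11. axis columns in first-appearance order: yaw, x, pitch, z; column 2 is x.
Long rows with sensor=sn11, axis=x: 17.52 + 42.77 = 60.29.

60.29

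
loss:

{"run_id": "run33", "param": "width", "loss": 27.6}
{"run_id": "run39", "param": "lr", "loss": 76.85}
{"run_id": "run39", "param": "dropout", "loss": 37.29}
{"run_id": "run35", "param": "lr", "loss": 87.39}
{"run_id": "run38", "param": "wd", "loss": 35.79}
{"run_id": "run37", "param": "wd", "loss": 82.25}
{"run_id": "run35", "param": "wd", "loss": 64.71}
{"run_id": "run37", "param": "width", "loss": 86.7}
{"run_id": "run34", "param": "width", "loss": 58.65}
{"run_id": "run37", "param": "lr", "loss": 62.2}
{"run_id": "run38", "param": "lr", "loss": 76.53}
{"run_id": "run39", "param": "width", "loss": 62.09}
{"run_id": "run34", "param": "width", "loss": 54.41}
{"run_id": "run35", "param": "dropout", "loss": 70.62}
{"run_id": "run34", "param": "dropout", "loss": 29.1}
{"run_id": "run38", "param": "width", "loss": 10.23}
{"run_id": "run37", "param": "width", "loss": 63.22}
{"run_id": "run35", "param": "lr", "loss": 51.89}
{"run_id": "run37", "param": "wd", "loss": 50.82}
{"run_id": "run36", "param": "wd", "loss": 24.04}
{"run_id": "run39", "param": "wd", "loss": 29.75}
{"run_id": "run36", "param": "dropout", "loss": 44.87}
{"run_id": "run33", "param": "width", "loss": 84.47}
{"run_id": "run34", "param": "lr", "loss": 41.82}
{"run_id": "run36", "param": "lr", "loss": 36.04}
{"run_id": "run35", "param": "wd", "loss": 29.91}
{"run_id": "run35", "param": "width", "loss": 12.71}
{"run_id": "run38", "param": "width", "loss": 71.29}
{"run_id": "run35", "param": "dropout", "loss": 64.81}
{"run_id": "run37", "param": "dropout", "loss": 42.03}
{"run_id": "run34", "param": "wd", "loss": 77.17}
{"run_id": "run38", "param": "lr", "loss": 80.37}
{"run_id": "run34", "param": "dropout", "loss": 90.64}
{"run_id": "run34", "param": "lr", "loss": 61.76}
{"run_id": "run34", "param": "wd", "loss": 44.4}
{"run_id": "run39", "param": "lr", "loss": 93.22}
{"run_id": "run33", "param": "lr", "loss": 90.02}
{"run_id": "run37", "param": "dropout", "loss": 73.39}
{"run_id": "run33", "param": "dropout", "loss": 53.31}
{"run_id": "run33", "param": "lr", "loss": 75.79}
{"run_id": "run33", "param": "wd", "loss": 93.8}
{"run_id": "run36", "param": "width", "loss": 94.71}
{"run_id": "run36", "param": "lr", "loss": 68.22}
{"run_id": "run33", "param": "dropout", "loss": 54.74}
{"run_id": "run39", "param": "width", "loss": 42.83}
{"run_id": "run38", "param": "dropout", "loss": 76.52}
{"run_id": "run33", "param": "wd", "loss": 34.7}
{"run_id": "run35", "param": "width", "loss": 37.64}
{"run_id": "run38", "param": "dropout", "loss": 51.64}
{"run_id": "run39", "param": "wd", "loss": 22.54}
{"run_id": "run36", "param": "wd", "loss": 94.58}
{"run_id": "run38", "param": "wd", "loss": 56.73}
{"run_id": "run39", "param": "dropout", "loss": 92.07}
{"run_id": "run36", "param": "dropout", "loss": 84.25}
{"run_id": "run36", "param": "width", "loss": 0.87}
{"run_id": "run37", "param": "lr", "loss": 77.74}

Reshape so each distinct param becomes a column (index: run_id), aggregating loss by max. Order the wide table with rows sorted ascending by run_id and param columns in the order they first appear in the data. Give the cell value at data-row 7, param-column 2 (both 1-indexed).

With rows sorted ascending by run_id, row 7 is run_id=run39. param columns in first-appearance order: width, lr, dropout, wd; column 2 is lr.
Long rows with run_id=run39, param=lr: max(76.85, 93.22) = 93.22.

93.22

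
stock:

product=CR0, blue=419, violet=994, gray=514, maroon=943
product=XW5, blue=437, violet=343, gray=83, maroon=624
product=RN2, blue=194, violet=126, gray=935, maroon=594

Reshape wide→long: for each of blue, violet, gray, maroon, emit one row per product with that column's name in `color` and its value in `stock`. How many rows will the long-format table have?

12

3 product values × 4 melted columns = 12 rows.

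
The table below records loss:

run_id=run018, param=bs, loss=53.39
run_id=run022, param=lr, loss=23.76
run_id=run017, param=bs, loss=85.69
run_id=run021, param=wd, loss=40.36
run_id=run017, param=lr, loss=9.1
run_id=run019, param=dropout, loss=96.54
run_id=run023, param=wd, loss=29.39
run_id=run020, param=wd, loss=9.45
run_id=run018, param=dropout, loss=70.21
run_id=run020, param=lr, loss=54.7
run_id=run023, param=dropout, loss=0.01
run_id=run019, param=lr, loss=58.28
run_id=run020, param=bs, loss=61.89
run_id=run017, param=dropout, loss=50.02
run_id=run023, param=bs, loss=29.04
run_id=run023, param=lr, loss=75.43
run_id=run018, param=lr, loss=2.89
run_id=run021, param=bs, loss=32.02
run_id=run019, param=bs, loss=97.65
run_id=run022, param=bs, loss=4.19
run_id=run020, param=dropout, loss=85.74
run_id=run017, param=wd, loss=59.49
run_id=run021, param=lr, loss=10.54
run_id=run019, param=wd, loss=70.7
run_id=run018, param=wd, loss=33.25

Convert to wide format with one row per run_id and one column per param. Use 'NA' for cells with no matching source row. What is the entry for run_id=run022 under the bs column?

The long row with run_id=run022, param=bs has loss=4.19.

4.19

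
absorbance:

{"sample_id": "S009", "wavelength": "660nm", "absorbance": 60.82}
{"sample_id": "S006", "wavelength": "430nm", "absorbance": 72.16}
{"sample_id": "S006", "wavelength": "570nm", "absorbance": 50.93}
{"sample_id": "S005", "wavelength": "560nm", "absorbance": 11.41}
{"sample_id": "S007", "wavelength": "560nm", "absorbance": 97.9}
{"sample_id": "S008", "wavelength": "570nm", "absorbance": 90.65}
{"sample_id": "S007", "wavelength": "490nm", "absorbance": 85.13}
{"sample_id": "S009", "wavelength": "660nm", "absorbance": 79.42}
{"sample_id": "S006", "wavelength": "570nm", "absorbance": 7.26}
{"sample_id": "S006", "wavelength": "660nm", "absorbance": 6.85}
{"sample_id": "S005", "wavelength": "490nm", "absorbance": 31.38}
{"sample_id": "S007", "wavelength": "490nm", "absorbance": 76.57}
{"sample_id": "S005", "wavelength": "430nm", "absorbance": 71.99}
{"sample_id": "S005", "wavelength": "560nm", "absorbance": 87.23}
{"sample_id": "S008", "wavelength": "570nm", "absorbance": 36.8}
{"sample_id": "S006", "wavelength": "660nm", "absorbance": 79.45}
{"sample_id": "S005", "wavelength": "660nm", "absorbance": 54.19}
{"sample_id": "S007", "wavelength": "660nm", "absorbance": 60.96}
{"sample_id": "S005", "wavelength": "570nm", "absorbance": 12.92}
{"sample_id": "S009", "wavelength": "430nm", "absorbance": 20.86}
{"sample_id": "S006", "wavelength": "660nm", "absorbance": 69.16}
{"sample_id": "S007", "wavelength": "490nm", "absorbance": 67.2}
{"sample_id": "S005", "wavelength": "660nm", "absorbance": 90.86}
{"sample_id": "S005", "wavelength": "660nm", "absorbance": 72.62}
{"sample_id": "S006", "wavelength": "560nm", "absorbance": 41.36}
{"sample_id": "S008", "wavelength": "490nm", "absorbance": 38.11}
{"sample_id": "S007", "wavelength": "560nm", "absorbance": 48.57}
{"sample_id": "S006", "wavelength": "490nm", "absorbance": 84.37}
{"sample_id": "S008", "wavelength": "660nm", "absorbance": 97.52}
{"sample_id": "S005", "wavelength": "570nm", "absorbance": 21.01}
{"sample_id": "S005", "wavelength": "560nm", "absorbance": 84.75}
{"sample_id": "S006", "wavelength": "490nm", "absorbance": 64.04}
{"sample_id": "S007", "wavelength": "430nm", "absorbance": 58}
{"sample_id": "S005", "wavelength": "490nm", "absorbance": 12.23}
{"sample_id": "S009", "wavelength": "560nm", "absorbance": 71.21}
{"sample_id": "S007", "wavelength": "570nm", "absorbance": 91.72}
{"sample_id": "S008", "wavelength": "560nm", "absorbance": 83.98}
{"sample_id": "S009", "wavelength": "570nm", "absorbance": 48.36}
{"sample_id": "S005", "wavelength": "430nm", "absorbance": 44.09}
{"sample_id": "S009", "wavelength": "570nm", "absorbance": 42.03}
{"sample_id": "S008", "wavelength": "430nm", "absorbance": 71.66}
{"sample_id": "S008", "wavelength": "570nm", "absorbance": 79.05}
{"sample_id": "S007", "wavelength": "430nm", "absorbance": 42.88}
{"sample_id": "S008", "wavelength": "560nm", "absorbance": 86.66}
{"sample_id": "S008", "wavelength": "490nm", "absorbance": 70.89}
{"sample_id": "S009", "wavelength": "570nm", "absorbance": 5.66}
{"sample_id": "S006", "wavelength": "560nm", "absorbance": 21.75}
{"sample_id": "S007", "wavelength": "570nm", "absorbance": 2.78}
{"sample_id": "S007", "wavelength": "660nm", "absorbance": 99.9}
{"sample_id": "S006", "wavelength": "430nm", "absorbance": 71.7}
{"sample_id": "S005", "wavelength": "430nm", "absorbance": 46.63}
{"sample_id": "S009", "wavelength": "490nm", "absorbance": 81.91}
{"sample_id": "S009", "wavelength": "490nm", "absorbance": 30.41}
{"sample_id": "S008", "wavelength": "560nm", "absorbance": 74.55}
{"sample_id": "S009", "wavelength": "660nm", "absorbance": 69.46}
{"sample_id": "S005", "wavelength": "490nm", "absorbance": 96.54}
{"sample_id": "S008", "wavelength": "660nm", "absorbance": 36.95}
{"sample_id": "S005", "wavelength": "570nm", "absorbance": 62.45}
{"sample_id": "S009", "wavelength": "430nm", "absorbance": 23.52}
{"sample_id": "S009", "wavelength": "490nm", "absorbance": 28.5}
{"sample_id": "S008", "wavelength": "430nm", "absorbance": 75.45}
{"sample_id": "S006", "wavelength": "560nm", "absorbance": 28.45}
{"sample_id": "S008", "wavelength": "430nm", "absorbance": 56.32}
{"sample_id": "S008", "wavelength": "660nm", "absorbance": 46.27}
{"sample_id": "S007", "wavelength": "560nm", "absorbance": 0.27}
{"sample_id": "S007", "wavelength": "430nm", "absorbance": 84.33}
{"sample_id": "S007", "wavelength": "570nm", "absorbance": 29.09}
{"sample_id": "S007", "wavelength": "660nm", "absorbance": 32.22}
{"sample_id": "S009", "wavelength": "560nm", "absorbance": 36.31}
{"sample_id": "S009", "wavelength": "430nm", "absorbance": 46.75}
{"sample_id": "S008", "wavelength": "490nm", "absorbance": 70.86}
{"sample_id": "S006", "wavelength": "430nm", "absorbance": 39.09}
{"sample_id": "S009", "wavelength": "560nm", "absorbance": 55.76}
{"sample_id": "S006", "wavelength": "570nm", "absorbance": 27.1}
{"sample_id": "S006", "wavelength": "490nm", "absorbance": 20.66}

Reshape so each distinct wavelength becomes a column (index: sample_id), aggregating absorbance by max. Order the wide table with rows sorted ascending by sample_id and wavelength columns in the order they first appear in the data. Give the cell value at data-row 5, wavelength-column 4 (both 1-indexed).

With rows sorted ascending by sample_id, row 5 is sample_id=S009. wavelength columns in first-appearance order: 660nm, 430nm, 570nm, 560nm, 490nm; column 4 is 560nm.
Long rows with sample_id=S009, wavelength=560nm: max(71.21, 36.31, 55.76) = 71.21.

71.21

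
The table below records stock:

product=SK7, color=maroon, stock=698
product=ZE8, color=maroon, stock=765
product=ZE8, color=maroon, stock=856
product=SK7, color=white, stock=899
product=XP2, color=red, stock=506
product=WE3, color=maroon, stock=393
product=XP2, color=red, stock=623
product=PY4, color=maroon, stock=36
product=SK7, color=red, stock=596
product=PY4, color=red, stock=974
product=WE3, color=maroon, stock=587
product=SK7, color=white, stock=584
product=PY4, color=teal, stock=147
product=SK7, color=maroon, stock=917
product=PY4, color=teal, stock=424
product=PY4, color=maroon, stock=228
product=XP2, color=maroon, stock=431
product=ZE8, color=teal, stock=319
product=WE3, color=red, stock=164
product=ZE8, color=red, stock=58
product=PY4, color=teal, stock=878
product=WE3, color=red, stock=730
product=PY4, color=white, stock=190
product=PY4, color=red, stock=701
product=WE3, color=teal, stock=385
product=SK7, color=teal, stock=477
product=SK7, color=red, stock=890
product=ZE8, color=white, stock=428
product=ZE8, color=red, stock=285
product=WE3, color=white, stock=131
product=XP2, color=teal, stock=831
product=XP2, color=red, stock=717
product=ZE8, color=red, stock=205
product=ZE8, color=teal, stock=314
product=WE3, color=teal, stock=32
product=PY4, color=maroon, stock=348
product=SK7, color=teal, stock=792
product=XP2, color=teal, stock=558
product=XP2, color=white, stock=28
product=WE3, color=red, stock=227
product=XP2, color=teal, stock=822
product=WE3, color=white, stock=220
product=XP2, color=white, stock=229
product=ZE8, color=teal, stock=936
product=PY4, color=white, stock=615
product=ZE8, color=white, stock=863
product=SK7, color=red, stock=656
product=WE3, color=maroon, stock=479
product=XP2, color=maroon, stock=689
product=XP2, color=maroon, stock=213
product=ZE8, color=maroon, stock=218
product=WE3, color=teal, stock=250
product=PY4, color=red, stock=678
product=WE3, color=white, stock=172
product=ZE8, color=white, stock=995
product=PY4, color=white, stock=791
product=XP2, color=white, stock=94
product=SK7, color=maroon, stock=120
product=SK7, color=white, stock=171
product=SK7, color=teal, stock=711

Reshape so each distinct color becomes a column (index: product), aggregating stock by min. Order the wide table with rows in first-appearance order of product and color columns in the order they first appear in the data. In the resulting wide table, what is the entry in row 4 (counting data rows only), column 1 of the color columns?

393

With rows in first-appearance order of product, row 4 is product=WE3. color columns in first-appearance order: maroon, white, red, teal; column 1 is maroon.
Long rows with product=WE3, color=maroon: min(393, 587, 479) = 393.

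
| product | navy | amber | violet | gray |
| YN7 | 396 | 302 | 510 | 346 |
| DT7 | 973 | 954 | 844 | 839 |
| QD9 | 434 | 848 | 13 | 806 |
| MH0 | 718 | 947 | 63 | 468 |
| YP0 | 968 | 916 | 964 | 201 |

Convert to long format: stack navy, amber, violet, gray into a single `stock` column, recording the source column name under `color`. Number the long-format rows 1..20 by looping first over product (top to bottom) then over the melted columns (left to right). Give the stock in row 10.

848

20 rows total (5 × 4). Row 10: index ⌊(10-1)/4⌋ = 2 into product → QD9; (10-1) mod 4 = 1 into the melted columns → amber.
So row 10 is (QD9, amber, 848); stock = 848.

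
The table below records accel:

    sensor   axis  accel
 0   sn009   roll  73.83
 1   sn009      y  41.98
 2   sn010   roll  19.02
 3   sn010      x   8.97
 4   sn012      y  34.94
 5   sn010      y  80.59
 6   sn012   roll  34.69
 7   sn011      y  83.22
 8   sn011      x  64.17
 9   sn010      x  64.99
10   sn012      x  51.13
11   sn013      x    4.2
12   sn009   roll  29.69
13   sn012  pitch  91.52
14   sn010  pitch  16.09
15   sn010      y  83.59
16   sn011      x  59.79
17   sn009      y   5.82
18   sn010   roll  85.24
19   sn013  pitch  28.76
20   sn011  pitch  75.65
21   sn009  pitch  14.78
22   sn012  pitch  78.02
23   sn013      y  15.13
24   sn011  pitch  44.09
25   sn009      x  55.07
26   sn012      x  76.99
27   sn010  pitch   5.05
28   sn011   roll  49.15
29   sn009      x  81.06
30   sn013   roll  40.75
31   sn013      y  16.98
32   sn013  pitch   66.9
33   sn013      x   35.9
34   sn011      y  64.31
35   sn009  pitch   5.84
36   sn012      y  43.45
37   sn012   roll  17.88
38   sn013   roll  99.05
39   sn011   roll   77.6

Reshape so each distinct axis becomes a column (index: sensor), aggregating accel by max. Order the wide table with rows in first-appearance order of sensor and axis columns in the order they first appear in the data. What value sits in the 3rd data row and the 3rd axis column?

With rows in first-appearance order of sensor, row 3 is sensor=sn012. axis columns in first-appearance order: roll, y, x, pitch; column 3 is x.
Long rows with sensor=sn012, axis=x: max(51.13, 76.99) = 76.99.

76.99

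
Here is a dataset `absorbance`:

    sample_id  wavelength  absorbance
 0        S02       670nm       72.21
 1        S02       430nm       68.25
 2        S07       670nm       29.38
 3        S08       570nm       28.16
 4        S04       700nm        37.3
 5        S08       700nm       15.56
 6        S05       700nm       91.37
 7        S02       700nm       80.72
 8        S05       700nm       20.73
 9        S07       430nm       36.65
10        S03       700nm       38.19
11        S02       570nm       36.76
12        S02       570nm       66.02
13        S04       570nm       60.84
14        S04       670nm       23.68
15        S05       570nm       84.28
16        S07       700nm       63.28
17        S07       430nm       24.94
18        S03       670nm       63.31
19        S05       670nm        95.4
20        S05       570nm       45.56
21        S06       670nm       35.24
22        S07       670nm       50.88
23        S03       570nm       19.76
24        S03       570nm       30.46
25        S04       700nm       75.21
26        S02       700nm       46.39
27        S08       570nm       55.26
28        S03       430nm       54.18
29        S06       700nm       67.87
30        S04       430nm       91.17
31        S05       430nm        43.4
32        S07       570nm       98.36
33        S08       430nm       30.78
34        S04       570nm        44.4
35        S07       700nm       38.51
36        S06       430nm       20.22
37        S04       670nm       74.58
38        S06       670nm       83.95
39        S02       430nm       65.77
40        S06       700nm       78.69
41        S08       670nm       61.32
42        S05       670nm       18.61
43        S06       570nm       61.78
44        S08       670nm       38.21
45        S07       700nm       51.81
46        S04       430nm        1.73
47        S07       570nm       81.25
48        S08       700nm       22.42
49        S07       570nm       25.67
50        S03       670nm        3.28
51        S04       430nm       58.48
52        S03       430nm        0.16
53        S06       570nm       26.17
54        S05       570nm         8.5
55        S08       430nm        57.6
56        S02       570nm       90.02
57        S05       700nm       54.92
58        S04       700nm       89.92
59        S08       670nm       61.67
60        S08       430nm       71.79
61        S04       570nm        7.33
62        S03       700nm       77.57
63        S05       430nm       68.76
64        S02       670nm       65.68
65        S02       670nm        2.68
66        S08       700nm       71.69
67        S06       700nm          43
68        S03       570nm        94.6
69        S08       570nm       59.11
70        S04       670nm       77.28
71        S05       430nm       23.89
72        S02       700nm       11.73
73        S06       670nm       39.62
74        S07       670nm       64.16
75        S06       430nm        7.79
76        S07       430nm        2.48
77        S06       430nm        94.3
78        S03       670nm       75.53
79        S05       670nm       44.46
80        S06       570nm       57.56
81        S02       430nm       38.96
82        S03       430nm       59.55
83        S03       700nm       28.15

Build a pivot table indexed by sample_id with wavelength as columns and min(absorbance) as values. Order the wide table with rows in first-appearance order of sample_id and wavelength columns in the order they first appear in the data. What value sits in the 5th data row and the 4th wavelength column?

20.73

With rows in first-appearance order of sample_id, row 5 is sample_id=S05. wavelength columns in first-appearance order: 670nm, 430nm, 570nm, 700nm; column 4 is 700nm.
Long rows with sample_id=S05, wavelength=700nm: min(91.37, 20.73, 54.92) = 20.73.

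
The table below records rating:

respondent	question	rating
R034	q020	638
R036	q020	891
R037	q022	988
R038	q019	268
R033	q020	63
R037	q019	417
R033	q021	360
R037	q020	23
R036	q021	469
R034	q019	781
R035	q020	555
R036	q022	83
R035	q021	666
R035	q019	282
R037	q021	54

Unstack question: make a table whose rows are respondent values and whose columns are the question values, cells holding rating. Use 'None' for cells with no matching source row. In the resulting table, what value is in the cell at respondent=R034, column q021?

None

No long-format row has respondent=R034 and question=q021, so the cell is None.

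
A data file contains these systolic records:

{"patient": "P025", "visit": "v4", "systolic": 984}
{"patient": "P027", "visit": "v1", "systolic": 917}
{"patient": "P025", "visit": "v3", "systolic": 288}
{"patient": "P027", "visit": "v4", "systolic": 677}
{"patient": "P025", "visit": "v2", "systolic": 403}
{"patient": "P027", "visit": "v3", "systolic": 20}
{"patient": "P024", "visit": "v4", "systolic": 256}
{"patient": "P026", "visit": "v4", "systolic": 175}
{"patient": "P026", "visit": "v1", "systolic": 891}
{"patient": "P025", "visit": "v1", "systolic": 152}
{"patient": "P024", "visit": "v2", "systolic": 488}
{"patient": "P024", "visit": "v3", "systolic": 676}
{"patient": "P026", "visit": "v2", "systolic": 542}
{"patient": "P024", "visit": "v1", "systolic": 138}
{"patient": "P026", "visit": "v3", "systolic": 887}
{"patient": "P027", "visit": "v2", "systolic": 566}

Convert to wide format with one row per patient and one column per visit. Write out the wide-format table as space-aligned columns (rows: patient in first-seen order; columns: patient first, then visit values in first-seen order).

Columns: patient plus the 4 distinct visit values (v4, v1, v3, v2).
For example, row P025 column v4 takes systolic=984 from the long row (P025, v4).

patient  v4   v1   v3   v2 
P025     984  152  288  403
P027     677  917  20   566
P024     256  138  676  488
P026     175  891  887  542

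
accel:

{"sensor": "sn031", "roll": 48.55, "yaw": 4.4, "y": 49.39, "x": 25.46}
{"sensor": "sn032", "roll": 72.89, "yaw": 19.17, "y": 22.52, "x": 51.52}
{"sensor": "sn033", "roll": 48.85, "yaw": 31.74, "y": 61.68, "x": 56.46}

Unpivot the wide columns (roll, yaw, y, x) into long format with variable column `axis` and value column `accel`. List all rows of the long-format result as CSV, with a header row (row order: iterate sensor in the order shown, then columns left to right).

sensor,axis,accel
sn031,roll,48.55
sn031,yaw,4.4
sn031,y,49.39
sn031,x,25.46
sn032,roll,72.89
sn032,yaw,19.17
sn032,y,22.52
sn032,x,51.52
sn033,roll,48.85
sn033,yaw,31.74
sn033,y,61.68
sn033,x,56.46

Each (sensor, column) pair becomes one row: 3 × 4 = 12 rows.
For example, (sn031, roll) → accel=48.55.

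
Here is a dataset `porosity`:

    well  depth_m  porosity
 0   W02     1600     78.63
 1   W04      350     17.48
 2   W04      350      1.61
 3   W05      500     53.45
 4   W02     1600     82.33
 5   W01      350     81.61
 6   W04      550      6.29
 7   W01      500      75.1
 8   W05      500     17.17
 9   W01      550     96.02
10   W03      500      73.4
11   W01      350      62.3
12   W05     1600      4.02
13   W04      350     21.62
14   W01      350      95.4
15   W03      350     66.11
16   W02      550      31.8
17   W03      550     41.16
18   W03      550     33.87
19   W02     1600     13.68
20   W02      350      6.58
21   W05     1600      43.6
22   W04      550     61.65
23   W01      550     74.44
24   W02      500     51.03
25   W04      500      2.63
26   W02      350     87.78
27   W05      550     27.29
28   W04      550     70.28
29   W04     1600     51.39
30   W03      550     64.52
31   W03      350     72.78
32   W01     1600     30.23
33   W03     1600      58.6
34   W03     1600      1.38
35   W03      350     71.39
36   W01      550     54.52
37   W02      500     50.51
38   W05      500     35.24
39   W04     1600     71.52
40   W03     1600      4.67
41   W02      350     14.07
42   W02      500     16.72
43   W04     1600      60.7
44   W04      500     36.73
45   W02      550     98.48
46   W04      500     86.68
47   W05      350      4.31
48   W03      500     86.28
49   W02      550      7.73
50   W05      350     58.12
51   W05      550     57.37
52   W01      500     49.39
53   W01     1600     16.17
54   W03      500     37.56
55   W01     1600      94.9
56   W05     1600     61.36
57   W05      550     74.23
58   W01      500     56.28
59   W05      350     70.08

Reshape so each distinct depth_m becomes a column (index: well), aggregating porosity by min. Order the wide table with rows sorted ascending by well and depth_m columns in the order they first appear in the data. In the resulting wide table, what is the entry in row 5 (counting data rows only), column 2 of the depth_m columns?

4.31

With rows sorted ascending by well, row 5 is well=W05. depth_m columns in first-appearance order: 1600, 350, 500, 550; column 2 is 350.
Long rows with well=W05, depth_m=350: min(4.31, 58.12, 70.08) = 4.31.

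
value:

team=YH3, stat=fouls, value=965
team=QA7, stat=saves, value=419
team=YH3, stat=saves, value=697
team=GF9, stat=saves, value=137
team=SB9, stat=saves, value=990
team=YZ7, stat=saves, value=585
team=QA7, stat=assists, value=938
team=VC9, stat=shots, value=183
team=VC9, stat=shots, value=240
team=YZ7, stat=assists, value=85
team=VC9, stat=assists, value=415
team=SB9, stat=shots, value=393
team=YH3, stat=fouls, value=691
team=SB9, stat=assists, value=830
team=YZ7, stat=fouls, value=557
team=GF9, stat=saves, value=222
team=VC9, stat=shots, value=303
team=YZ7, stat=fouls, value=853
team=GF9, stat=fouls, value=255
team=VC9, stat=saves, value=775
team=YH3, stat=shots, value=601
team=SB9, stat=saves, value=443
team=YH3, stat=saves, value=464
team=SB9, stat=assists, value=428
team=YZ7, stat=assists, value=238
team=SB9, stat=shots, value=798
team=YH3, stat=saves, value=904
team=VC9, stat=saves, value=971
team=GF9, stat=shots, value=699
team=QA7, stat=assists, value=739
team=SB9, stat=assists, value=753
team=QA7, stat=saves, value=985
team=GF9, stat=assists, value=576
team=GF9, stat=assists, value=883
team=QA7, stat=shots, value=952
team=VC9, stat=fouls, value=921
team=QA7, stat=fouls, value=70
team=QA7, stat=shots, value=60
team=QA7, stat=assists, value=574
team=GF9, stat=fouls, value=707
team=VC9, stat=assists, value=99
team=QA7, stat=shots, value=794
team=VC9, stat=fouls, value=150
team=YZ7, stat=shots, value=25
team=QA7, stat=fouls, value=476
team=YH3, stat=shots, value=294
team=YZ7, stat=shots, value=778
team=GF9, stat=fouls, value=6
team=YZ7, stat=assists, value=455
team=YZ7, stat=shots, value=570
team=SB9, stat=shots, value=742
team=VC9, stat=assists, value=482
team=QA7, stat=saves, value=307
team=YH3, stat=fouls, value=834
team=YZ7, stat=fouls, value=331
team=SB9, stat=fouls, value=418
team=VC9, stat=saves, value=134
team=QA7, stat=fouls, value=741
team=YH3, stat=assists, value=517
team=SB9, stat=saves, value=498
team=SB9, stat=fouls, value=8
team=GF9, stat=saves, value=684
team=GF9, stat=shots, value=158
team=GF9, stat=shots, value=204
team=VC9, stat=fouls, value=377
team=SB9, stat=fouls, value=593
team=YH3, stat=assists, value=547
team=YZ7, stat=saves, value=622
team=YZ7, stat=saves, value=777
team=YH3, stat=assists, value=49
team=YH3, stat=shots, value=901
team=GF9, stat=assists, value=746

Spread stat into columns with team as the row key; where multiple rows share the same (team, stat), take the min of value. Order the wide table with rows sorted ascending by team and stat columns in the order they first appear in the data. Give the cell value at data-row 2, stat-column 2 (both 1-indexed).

307

With rows sorted ascending by team, row 2 is team=QA7. stat columns in first-appearance order: fouls, saves, assists, shots; column 2 is saves.
Long rows with team=QA7, stat=saves: min(419, 985, 307) = 307.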